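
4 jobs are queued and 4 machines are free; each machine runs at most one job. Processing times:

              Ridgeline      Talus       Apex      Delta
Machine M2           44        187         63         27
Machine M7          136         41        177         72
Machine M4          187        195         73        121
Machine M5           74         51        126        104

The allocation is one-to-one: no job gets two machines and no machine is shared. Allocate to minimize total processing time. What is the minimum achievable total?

Optimal: Ridgeline→Machine M5 (74 min), Talus→Machine M7 (41 min), Apex→Machine M4 (73 min), Delta→Machine M2 (27 min) — total 74+41+73+27 = 215 min.
Row-greedy (each job in turn takes its cheapest remaining machine) gives 262 min, worse by 47.
Swapping Talus↔Apex (Talus→Machine M4 195 min, Apex→Machine M7 177 min) adds 258.

Minimum total: 215 min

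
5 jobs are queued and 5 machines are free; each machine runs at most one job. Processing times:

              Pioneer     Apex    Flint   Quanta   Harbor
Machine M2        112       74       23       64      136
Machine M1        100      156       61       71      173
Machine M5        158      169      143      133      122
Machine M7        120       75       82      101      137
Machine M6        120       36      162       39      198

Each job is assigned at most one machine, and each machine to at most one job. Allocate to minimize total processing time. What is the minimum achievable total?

Optimal: Pioneer→Machine M1 (100 min), Apex→Machine M7 (75 min), Flint→Machine M2 (23 min), Quanta→Machine M6 (39 min), Harbor→Machine M5 (122 min) — total 100+75+23+39+122 = 359 min.
Column-greedy (each machine in turn goes to its cheapest remaining job) gives 411 min, worse by 52.
Next-best assignment: Pioneer→Machine M7, Apex→Machine M6, Flint→Machine M2, Quanta→Machine M1, Harbor→Machine M5 = 372 min.
Checked against all permutations: 359 min is optimal.

Min total: 359 min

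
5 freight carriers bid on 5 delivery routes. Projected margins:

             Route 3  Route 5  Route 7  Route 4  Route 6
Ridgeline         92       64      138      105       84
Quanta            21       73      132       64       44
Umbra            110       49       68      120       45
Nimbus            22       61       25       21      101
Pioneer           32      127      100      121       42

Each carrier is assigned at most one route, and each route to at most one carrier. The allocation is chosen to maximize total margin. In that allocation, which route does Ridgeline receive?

Treat this as an assignment problem: match each carrier to one route.
Optimal: Ridgeline→Route 4 ($105k), Quanta→Route 7 ($132k), Umbra→Route 3 ($110k), Nimbus→Route 6 ($101k), Pioneer→Route 5 ($127k) — total 105+132+110+101+127 = $575k.
Column-greedy (each route in turn goes to its best remaining carrier) gives $540k, worse by 35.
Next-best assignment: Ridgeline→Route 3, Quanta→Route 7, Umbra→Route 4, Nimbus→Route 6, Pioneer→Route 5 = $572k.
Swapping Umbra↔Quanta (Umbra→Route 7 $68k, Quanta→Route 3 $21k) loses 153.
No other one-to-one assignment exceeds $575k.
Ridgeline's own top route is Route 7 ($138k), but forcing Ridgeline→Route 7 and reassigning the rest optimally gives only $543k — worse by 32.

Ridgeline receives Route 4.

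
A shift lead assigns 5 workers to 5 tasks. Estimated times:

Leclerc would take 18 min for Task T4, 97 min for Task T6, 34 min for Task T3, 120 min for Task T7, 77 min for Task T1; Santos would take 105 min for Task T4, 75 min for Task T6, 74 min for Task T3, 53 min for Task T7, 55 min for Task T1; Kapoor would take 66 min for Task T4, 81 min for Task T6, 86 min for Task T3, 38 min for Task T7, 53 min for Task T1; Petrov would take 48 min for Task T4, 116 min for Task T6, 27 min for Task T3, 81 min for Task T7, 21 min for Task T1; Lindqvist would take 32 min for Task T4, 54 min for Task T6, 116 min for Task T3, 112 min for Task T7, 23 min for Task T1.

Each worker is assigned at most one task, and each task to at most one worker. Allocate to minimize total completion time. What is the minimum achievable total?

Min total: 181 min

This is a one-to-one assignment (minimum-cost bipartite matching).
Optimal: Leclerc→Task T4 (18 min), Santos→Task T6 (75 min), Kapoor→Task T7 (38 min), Petrov→Task T3 (27 min), Lindqvist→Task T1 (23 min) — total 18+75+38+27+23 = 181 min.
Row-greedy (each worker in turn takes its cheapest remaining task) gives 205 min, worse by 24.
Next-best assignment: Leclerc→Task T4, Santos→Task T1, Kapoor→Task T7, Petrov→Task T3, Lindqvist→Task T6 = 192 min.
Checked against all permutations: 181 min is optimal.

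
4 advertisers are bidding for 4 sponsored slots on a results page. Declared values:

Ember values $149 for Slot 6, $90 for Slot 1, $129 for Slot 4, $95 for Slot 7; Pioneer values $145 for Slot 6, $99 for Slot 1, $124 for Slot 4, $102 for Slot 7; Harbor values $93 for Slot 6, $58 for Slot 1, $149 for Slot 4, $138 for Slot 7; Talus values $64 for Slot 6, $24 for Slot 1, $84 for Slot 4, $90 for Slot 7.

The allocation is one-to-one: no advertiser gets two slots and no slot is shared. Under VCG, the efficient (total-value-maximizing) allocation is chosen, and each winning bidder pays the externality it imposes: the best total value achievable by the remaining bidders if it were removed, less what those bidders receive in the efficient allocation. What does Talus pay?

Efficient allocation: Ember→Slot 6 ($149), Pioneer→Slot 1 ($99), Harbor→Slot 4 ($149), Talus→Slot 7 ($90); total welfare W = $487.
Talus receives Slot 7 at value $90, so the others get W − 90 = $397.
Without Talus: best allocation of the remaining 3 bidders over all 4 slots is Ember→Slot 4 ($129), Pioneer→Slot 6 ($145), Harbor→Slot 7 ($138), total $412.
VCG payment = (others' best without Talus) − (others' welfare with Talus) = 412 − 397 = $15.

Talus pays $15.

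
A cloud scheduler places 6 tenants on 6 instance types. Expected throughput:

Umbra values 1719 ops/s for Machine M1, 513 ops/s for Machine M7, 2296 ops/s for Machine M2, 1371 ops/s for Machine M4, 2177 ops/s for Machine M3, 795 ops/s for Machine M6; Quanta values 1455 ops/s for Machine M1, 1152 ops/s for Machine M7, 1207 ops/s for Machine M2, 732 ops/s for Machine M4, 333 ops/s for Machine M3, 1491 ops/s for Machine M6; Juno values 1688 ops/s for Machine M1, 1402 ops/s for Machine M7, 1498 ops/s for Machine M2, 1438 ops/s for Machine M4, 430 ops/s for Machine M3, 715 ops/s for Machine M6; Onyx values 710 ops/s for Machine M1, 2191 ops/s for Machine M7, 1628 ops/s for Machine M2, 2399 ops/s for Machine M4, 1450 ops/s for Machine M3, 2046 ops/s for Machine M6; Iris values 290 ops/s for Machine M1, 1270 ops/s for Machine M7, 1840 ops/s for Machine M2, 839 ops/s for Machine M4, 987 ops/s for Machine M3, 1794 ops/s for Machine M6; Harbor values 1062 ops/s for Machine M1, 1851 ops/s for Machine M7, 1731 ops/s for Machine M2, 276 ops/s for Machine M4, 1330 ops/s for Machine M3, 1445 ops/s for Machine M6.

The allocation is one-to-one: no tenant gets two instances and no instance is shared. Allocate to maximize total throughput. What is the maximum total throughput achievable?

Max total: 11446 ops/s

Optimal: Umbra→Machine M3 (2177 ops/s), Quanta→Machine M6 (1491 ops/s), Juno→Machine M1 (1688 ops/s), Onyx→Machine M4 (2399 ops/s), Iris→Machine M2 (1840 ops/s), Harbor→Machine M7 (1851 ops/s) — total 2177+1491+1688+2399+1840+1851 = 11446 ops/s.
Column-greedy (each instance in turn goes to its best remaining tenant) gives 10009 ops/s, worse by 1437.
Next-best assignment: Umbra→Machine M3, Quanta→Machine M1, Juno→Machine M2, Onyx→Machine M4, Iris→Machine M6, Harbor→Machine M7 = 11174 ops/s.
Swapping Harbor↔Juno (Harbor→Machine M1 1062 ops/s, Juno→Machine M7 1402 ops/s) loses 1075.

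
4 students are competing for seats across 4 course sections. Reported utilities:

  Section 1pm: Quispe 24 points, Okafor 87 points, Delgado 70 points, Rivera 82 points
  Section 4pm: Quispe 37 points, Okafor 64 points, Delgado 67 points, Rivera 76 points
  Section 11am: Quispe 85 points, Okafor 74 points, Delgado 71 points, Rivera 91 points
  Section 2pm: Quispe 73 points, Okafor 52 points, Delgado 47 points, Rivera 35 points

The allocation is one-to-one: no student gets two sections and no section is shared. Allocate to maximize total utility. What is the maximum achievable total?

Maximum total: 318 points

Treat this as an assignment problem: match each student to one section.
Optimal: Quispe→Section 2pm (73 points), Okafor→Section 1pm (87 points), Delgado→Section 4pm (67 points), Rivera→Section 11am (91 points) — total 73+87+67+91 = 318 points.
Row-greedy (each student in turn takes its best remaining section) gives 274 points, worse by 44.
Next-best assignment: Quispe→Section 2pm, Okafor→Section 1pm, Delgado→Section 11am, Rivera→Section 4pm = 307 points.
Swapping Okafor↔Rivera (Okafor→Section 11am 74 points, Rivera→Section 1pm 82 points) loses 22.
No other one-to-one assignment exceeds 318 points.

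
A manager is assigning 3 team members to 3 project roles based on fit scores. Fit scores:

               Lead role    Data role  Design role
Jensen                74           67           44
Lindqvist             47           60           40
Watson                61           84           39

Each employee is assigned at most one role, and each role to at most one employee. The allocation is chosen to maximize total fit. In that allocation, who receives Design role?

This is a one-to-one assignment (maximum-weight bipartite matching).
Optimal: Jensen→Lead role (74 pts), Lindqvist→Design role (40 pts), Watson→Data role (84 pts) — total 74+40+84 = 198 pts.
Row-greedy (each employee in turn takes its best remaining role) gives 173 pts, worse by 25.
Checked against all permutations: 198 pts is optimal.
Lindqvist's own top role is Data role (60 pts), but forcing Lindqvist→Data role and reassigning the rest optimally gives only 173 pts — worse by 25.

Lindqvist receives Design role.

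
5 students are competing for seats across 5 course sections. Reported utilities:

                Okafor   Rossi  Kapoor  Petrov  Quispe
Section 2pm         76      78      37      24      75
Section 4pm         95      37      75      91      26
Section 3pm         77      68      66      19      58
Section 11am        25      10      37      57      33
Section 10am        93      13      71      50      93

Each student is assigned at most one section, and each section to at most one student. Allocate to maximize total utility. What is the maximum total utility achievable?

Maximum total: 389 points

Optimal: Okafor→Section 4pm (95 points), Rossi→Section 2pm (78 points), Kapoor→Section 3pm (66 points), Petrov→Section 11am (57 points), Quispe→Section 10am (93 points) — total 95+78+66+57+93 = 389 points.
Row-greedy (each student in turn takes its best remaining section) gives 359 points, worse by 30.
Next-best assignment: Okafor→Section 3pm, Rossi→Section 2pm, Kapoor→Section 4pm, Petrov→Section 11am, Quispe→Section 10am = 380 points.
Swapping Kapoor↔Okafor (Kapoor→Section 4pm 75 points, Okafor→Section 3pm 77 points) loses 9.
Every other assignment is strictly worse.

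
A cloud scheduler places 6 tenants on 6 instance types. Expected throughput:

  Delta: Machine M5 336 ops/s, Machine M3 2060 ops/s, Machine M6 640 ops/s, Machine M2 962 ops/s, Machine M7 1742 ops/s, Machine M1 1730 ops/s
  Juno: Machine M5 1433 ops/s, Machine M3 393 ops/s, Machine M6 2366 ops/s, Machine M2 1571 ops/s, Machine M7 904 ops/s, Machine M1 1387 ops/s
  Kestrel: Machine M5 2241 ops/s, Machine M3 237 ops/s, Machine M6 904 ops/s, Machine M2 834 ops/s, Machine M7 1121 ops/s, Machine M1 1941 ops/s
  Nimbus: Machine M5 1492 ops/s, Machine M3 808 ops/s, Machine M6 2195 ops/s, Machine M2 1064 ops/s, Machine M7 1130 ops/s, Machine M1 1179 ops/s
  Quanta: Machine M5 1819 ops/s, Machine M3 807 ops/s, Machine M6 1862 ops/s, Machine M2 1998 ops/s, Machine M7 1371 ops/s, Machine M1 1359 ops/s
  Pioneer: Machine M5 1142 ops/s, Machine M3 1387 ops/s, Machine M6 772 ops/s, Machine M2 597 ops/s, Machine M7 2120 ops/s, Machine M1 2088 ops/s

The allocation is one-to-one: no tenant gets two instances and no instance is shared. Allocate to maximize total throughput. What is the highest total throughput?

This is a one-to-one assignment (maximum-weight bipartite matching).
Optimal: Delta→Machine M3 (2060 ops/s), Juno→Machine M1 (1387 ops/s), Kestrel→Machine M5 (2241 ops/s), Nimbus→Machine M6 (2195 ops/s), Quanta→Machine M2 (1998 ops/s), Pioneer→Machine M7 (2120 ops/s) — total 2060+1387+2241+2195+1998+2120 = 12001 ops/s.
Row-greedy (each tenant in turn takes its best remaining instance) gives 11964 ops/s, worse by 37.
Every other assignment is strictly worse.

Maximum total: 12001 ops/s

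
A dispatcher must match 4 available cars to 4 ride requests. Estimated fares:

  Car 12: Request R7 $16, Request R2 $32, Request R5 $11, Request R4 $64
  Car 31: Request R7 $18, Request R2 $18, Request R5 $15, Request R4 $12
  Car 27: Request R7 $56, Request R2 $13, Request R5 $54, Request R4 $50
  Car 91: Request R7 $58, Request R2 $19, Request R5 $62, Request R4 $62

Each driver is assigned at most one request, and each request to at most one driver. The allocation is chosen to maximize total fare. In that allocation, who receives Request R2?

Optimal: Car 12→Request R4 ($64), Car 31→Request R2 ($18), Car 27→Request R7 ($56), Car 91→Request R5 ($62) — total 64+18+56+62 = $200.
Row-greedy (each driver in turn takes its best remaining request) gives $155, worse by 45.
Next-best assignment: Car 12→Request R4, Car 31→Request R2, Car 27→Request R5, Car 91→Request R7 = $194.
No other one-to-one assignment exceeds $200.
Car 31's own top request is Request R7 ($18), but forcing Car 31→Request R7 and reassigning the rest optimally gives only $166 — worse by 34.

Car 31 receives Request R2.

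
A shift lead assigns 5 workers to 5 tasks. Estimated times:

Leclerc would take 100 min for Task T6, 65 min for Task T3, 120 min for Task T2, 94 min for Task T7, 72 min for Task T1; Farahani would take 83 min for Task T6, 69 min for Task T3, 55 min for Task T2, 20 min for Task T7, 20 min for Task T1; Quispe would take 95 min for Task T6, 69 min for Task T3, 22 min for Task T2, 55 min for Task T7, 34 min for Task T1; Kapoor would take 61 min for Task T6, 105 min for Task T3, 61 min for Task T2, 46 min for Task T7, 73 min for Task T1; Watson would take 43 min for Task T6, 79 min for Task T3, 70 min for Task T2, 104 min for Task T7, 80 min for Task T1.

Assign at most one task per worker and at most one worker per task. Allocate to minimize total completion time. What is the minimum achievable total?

Minimum total: 196 min

Optimal: Leclerc→Task T3 (65 min), Farahani→Task T1 (20 min), Quispe→Task T2 (22 min), Kapoor→Task T7 (46 min), Watson→Task T6 (43 min) — total 65+20+22+46+43 = 196 min.
Min-entry greedy (repeatedly take the single cheapest remaining cell) gives 223 min, worse by 27.
Next-best assignment: Leclerc→Task T3, Farahani→Task T7, Quispe→Task T2, Kapoor→Task T1, Watson→Task T6 = 223 min.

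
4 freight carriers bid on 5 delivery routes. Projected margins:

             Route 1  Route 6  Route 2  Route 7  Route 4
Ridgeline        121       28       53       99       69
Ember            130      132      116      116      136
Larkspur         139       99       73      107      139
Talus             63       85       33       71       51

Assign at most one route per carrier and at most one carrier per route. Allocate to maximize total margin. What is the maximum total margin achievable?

Optimal: Ridgeline→Route 1 ($121k), Ember→Route 6 ($132k), Larkspur→Route 4 ($139k), Talus→Route 7 ($71k) — total 121+132+139+71 = $463k.
Row-greedy (each carrier in turn takes its best remaining route) gives $449k, worse by 14.
Swapping Talus↔Ember (Talus→Route 6 $85k, Ember→Route 7 $116k) loses 2.

Max total: $463k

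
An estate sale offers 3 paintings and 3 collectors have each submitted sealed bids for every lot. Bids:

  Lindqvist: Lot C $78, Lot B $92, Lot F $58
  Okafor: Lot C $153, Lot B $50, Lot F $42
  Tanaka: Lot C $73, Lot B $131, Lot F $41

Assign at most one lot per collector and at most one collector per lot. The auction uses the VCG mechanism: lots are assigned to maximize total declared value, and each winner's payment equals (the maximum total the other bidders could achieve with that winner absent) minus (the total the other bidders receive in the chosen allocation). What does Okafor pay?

Okafor pays $20.

Efficient allocation: Lindqvist→Lot F ($58), Okafor→Lot C ($153), Tanaka→Lot B ($131); total welfare W = $342.
Okafor receives Lot C at value $153, so the others get W − 153 = $189.
Without Okafor: best allocation of the remaining 2 bidders over all 3 lots is Lindqvist→Lot C ($78), Tanaka→Lot B ($131), total $209.
VCG payment = (others' best without Okafor) − (others' welfare with Okafor) = 209 − 189 = $20.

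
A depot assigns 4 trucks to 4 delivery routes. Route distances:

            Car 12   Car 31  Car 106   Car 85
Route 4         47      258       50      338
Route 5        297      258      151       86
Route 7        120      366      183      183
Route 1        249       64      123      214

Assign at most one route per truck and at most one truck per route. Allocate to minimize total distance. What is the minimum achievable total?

This is a one-to-one assignment (minimum-cost bipartite matching).
Optimal: Car 12→Route 7 (120 km), Car 31→Route 1 (64 km), Car 106→Route 4 (50 km), Car 85→Route 5 (86 km) — total 120+64+50+86 = 320 km.
Row-greedy (each truck in turn takes its cheapest remaining route) gives 445 km, worse by 125.

Minimum total: 320 km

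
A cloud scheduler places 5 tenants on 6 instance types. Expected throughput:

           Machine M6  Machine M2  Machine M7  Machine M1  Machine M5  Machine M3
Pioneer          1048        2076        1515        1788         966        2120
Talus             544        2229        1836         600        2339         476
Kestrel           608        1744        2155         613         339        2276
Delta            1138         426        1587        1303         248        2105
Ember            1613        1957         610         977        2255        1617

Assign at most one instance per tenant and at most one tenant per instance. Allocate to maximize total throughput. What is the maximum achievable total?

Max total: 10532 ops/s

Optimal: Pioneer→Machine M1 (1788 ops/s), Talus→Machine M2 (2229 ops/s), Kestrel→Machine M7 (2155 ops/s), Delta→Machine M3 (2105 ops/s), Ember→Machine M5 (2255 ops/s) — total 1788+2229+2155+2105+2255 = 10532 ops/s.
Next-best assignment: Pioneer→Machine M1, Talus→Machine M5, Kestrel→Machine M7, Delta→Machine M3, Ember→Machine M2 = 10344 ops/s.
Every other assignment is strictly worse.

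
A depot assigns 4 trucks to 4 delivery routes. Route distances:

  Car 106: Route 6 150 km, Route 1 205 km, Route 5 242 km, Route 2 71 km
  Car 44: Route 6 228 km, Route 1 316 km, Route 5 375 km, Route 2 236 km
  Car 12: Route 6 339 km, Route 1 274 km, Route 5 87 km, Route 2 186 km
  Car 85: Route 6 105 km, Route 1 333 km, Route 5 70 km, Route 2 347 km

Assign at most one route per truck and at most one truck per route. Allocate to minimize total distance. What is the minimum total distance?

Minimum total: 579 km

This is a one-to-one assignment (minimum-cost bipartite matching).
Optimal: Car 106→Route 2 (71 km), Car 44→Route 1 (316 km), Car 12→Route 5 (87 km), Car 85→Route 6 (105 km) — total 71+316+87+105 = 579 km.
Column-greedy (each route in turn goes to its cheapest remaining truck) gives 633 km, worse by 54.
No other one-to-one assignment undercuts 579 km.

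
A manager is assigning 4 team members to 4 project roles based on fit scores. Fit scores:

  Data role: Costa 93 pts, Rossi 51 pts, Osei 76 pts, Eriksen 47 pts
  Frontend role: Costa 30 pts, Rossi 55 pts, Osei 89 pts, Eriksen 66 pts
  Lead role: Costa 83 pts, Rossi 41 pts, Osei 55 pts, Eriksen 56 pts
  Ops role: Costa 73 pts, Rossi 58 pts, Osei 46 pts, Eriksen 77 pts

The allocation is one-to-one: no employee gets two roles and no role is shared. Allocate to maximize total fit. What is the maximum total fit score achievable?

Maximum total: 300 pts

Optimal: Costa→Data role (93 pts), Rossi→Lead role (41 pts), Osei→Frontend role (89 pts), Eriksen→Ops role (77 pts) — total 93+41+89+77 = 300 pts.
Column-greedy (each role in turn goes to its best remaining employee) gives 296 pts, worse by 4.
Swapping Costa↔Eriksen (Costa→Ops role 73 pts, Eriksen→Data role 47 pts) loses 50.
Checked against all permutations: 300 pts is optimal.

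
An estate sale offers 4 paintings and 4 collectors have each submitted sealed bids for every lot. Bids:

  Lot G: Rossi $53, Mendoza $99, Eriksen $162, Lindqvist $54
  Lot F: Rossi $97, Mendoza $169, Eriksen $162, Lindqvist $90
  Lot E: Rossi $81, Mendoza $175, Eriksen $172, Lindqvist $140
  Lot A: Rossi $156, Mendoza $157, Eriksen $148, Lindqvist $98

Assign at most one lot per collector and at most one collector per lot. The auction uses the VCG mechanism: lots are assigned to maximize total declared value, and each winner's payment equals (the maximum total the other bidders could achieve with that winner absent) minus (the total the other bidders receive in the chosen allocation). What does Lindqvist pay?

Lindqvist pays $10.

Efficient allocation: Rossi→Lot A ($156), Mendoza→Lot F ($169), Eriksen→Lot G ($162), Lindqvist→Lot E ($140); total welfare W = $627.
Lindqvist receives Lot E at value $140, so the others get W − 140 = $487.
Without Lindqvist: best allocation of the remaining 3 bidders over all 4 lots is Rossi→Lot A ($156), Mendoza→Lot F ($169), Eriksen→Lot E ($172), total $497.
VCG payment = (others' best without Lindqvist) − (others' welfare with Lindqvist) = 497 − 487 = $10.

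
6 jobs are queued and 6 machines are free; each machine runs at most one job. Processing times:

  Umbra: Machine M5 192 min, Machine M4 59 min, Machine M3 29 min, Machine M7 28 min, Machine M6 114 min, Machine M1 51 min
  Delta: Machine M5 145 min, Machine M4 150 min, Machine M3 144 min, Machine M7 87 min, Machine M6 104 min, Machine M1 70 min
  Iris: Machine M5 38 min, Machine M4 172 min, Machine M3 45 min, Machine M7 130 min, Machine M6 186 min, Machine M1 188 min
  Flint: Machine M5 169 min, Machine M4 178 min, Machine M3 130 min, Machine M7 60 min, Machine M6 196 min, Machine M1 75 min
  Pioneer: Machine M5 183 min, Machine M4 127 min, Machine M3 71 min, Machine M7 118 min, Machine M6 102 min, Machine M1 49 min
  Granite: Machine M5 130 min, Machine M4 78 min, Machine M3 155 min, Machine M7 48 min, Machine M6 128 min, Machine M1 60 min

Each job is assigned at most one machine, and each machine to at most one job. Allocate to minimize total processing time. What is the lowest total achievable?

Min total: 358 min

Optimal: Umbra→Machine M3 (29 min), Delta→Machine M6 (104 min), Iris→Machine M5 (38 min), Flint→Machine M7 (60 min), Pioneer→Machine M1 (49 min), Granite→Machine M4 (78 min) — total 29+104+38+60+49+78 = 358 min.
Min-entry greedy (repeatedly take the single cheapest remaining cell) gives 427 min, worse by 69.
Next-best assignment: Umbra→Machine M3, Delta→Machine M1, Iris→Machine M5, Flint→Machine M7, Pioneer→Machine M6, Granite→Machine M4 = 377 min.
Swapping Umbra↔Iris (Umbra→Machine M5 192 min, Iris→Machine M3 45 min) adds 170.
Every other assignment is strictly worse.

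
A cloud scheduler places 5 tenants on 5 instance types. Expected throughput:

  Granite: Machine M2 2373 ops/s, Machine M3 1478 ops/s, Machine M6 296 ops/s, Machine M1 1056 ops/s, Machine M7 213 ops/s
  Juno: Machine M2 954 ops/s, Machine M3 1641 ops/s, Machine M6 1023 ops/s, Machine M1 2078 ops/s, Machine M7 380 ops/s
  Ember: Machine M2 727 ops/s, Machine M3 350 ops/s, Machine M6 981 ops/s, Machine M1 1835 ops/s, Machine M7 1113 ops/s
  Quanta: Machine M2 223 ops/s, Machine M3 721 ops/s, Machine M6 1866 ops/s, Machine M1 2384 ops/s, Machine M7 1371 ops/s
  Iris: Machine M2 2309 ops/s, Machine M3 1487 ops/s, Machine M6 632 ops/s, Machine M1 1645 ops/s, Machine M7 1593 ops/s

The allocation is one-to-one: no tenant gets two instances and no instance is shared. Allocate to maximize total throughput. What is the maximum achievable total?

Optimal: Granite→Machine M2 (2373 ops/s), Juno→Machine M3 (1641 ops/s), Ember→Machine M1 (1835 ops/s), Quanta→Machine M6 (1866 ops/s), Iris→Machine M7 (1593 ops/s) — total 2373+1641+1835+1866+1593 = 9308 ops/s.
Swapping Quanta↔Ember (Quanta→Machine M1 2384 ops/s, Ember→Machine M6 981 ops/s) loses 336.

Maximum total: 9308 ops/s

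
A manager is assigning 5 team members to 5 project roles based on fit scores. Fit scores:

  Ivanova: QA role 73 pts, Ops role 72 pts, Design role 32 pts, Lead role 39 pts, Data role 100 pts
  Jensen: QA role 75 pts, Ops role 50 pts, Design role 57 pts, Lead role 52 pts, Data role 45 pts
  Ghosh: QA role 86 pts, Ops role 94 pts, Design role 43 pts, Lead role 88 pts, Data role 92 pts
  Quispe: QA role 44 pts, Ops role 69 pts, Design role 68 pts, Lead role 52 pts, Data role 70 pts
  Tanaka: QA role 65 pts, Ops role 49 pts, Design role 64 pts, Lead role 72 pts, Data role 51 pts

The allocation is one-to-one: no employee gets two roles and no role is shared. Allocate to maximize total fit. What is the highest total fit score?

Max total: 409 pts

This is a one-to-one assignment (maximum-weight bipartite matching).
Optimal: Ivanova→Data role (100 pts), Jensen→QA role (75 pts), Ghosh→Ops role (94 pts), Quispe→Design role (68 pts), Tanaka→Lead role (72 pts) — total 100+75+94+68+72 = 409 pts.
Column-greedy (each role in turn goes to its best remaining employee) gives 343 pts, worse by 66.
Swapping Ghosh↔Jensen (Ghosh→QA role 86 pts, Jensen→Ops role 50 pts) loses 33.
Checked against all permutations: 409 pts is optimal.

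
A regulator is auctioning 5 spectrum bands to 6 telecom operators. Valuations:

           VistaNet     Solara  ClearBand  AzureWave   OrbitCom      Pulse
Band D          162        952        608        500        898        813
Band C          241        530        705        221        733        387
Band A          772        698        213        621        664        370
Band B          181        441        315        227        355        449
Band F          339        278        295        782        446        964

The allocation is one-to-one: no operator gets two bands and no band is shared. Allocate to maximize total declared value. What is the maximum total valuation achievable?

Maximum total: $3780M

This is a one-to-one assignment (maximum-weight bipartite matching).
Optimal: OrbitCom→Band D ($898M), ClearBand→Band C ($705M), VistaNet→Band A ($772M), Solara→Band B ($441M), Pulse→Band F ($964M) — total 898+705+772+441+964 = $3780M.
Max-entry greedy (repeatedly take the single best remaining cell) gives $3736M, worse by 44.
Swapping OrbitCom↔Solara (OrbitCom→Band B $355M, Solara→Band D $952M) loses 32.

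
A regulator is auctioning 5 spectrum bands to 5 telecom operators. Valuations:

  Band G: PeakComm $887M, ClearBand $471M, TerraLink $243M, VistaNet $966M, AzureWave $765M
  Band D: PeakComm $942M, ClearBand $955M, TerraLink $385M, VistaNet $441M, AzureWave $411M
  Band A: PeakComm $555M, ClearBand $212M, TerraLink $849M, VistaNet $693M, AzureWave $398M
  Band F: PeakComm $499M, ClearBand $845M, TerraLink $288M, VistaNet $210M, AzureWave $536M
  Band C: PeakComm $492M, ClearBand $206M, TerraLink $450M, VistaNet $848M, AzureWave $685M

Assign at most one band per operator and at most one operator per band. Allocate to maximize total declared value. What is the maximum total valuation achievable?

Maximum total: $4287M

Treat this as an assignment problem: match each operator to one band.
Optimal: PeakComm→Band D ($942M), ClearBand→Band F ($845M), TerraLink→Band A ($849M), VistaNet→Band G ($966M), AzureWave→Band C ($685M) — total 942+845+849+966+685 = $4287M.
Column-greedy (each band in turn goes to its best remaining operator) gives $3798M, worse by 489.
No other one-to-one assignment exceeds $4287M.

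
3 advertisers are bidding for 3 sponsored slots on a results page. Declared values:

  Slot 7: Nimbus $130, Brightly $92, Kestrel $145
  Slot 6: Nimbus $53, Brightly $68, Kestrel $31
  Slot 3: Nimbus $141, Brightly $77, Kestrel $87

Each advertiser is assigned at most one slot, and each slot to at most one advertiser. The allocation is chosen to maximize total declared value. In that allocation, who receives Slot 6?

Brightly receives Slot 6.

Optimal: Nimbus→Slot 3 ($141), Brightly→Slot 6 ($68), Kestrel→Slot 7 ($145) — total 141+68+145 = $354.
Row-greedy (each advertiser in turn takes its best remaining slot) gives $264, worse by 90.
Swapping Brightly↔Nimbus (Brightly→Slot 3 $77, Nimbus→Slot 6 $53) loses 79.
No other one-to-one assignment exceeds $354.
Brightly's own top slot is Slot 7 ($92), but forcing Brightly→Slot 7 and reassigning the rest optimally gives only $264 — worse by 90.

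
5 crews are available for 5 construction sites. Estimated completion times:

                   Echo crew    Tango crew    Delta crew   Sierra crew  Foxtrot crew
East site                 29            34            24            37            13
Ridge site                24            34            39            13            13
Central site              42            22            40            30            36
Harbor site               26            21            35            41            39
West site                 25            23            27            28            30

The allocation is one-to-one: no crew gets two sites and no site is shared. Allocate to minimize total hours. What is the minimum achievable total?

Min total: 101 hours

This is the linear assignment problem.
Optimal: Echo crew→Harbor site (26 hours), Tango crew→Central site (22 hours), Delta crew→West site (27 hours), Sierra crew→Ridge site (13 hours), Foxtrot crew→East site (13 hours) — total 26+22+27+13+13 = 101 hours.
Row-greedy (each crew in turn takes its cheapest remaining site) gives 133 hours, worse by 32.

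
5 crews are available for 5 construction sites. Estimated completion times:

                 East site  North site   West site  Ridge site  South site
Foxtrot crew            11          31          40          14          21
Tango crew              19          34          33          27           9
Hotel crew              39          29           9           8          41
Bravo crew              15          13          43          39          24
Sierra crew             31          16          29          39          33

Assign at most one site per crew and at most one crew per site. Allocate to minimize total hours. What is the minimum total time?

Optimal: Foxtrot crew→Ridge site (14 hours), Tango crew→South site (9 hours), Hotel crew→West site (9 hours), Bravo crew→East site (15 hours), Sierra crew→North site (16 hours) — total 14+9+9+15+16 = 63 hours.
Column-greedy (each site in turn goes to its cheapest remaining crew) gives 93 hours, worse by 30.
Checked against all permutations: 63 hours is optimal.

Min total: 63 hours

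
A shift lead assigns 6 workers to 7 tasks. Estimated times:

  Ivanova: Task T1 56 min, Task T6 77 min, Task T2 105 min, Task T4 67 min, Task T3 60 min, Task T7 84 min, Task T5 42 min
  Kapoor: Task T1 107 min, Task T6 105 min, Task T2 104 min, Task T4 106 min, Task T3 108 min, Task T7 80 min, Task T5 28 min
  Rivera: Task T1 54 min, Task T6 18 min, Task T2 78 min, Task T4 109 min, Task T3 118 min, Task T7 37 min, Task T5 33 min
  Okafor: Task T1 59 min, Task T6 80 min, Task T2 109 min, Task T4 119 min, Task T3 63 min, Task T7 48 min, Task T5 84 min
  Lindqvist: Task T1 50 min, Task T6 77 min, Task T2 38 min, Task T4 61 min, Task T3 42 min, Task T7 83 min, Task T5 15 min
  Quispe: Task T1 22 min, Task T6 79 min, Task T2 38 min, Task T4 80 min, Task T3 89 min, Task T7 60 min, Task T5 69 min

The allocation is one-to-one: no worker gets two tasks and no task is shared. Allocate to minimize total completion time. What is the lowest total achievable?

Optimal: Ivanova→Task T3 (60 min), Kapoor→Task T5 (28 min), Rivera→Task T6 (18 min), Okafor→Task T7 (48 min), Lindqvist→Task T2 (38 min), Quispe→Task T1 (22 min) — total 60+28+18+48+38+22 = 214 min.
Min-entry greedy (repeatedly take the single cheapest remaining cell) gives 267 min, worse by 53.
Swapping Kapoor↔Lindqvist (Kapoor→Task T2 104 min, Lindqvist→Task T5 15 min) adds 53.

Minimum total: 214 min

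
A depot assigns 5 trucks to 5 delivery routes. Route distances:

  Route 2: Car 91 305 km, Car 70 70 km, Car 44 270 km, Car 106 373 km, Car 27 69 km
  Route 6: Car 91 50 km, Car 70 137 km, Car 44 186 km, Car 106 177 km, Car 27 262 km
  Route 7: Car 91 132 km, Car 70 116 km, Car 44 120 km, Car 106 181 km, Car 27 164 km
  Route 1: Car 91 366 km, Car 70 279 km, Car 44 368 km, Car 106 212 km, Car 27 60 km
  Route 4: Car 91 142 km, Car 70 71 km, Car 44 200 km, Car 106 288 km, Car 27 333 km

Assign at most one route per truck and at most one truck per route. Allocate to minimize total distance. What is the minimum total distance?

Min total: 522 km

Treat this as an assignment problem: match each truck to one route.
Optimal: Car 91→Route 6 (50 km), Car 70→Route 4 (71 km), Car 44→Route 7 (120 km), Car 106→Route 1 (212 km), Car 27→Route 2 (69 km) — total 50+71+120+212+69 = 522 km.
Column-greedy (each route in turn goes to its cheapest remaining truck) gives 647 km, worse by 125.
Next-best assignment: Car 91→Route 6, Car 70→Route 2, Car 44→Route 4, Car 106→Route 7, Car 27→Route 1 = 561 km.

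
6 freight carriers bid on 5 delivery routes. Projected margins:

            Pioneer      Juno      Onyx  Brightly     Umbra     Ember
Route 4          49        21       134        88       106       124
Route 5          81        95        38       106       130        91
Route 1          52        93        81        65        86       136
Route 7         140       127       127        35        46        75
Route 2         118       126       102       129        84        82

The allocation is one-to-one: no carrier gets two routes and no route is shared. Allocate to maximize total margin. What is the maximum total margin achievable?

Treat this as an assignment problem: match each carrier to one route.
Optimal: Onyx→Route 4 ($134k), Umbra→Route 5 ($130k), Ember→Route 1 ($136k), Pioneer→Route 7 ($140k), Brightly→Route 2 ($129k) — total 134+130+136+140+129 = $669k.
Row-greedy (each carrier in turn takes its best remaining route) gives $592k, worse by 77.
Next-best assignment: Onyx→Route 4, Umbra→Route 5, Ember→Route 1, Pioneer→Route 7, Juno→Route 2 = $666k.

Maximum total: $669k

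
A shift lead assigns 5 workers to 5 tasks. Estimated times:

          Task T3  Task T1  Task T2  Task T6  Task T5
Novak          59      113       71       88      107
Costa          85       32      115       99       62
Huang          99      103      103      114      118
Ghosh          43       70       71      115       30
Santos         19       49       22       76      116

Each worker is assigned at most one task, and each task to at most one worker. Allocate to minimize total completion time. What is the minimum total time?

This is the linear assignment problem.
Optimal: Novak→Task T3 (59 min), Costa→Task T1 (32 min), Huang→Task T6 (114 min), Ghosh→Task T5 (30 min), Santos→Task T2 (22 min) — total 59+32+114+30+22 = 257 min.
Row-greedy (each worker in turn takes its cheapest remaining task) gives 300 min, worse by 43.
Next-best assignment: Novak→Task T2, Costa→Task T1, Huang→Task T6, Ghosh→Task T5, Santos→Task T3 = 266 min.

Minimum total: 257 min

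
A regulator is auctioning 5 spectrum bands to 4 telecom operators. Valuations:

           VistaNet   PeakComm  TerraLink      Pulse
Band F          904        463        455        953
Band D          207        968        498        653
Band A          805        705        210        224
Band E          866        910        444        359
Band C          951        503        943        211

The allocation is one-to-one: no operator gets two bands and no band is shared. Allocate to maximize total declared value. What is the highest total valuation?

Maximum total: $3730M

Treat this as an assignment problem: match each operator to one band.
Optimal: VistaNet→Band E ($866M), PeakComm→Band D ($968M), TerraLink→Band C ($943M), Pulse→Band F ($953M) — total 866+968+943+953 = $3730M.
Row-greedy (each operator in turn takes its best remaining band) gives $2733M, worse by 997.
Checked against all permutations: $3730M is optimal.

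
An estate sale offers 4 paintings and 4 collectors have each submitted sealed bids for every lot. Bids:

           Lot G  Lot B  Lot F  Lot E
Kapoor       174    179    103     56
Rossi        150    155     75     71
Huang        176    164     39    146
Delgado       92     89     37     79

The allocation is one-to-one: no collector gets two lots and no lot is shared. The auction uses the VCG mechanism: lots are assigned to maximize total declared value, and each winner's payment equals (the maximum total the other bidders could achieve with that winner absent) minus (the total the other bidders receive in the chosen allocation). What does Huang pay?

Efficient allocation: Kapoor→Lot F ($103), Rossi→Lot B ($155), Huang→Lot G ($176), Delgado→Lot E ($79); total welfare W = $513.
Huang receives Lot G at value $176, so the others get W − 176 = $337.
Without Huang: best allocation of the remaining 3 bidders over all 4 lots is Kapoor→Lot G ($174), Rossi→Lot B ($155), Delgado→Lot E ($79), total $408.
VCG payment = (others' best without Huang) − (others' welfare with Huang) = 408 − 337 = $71.

Huang pays $71.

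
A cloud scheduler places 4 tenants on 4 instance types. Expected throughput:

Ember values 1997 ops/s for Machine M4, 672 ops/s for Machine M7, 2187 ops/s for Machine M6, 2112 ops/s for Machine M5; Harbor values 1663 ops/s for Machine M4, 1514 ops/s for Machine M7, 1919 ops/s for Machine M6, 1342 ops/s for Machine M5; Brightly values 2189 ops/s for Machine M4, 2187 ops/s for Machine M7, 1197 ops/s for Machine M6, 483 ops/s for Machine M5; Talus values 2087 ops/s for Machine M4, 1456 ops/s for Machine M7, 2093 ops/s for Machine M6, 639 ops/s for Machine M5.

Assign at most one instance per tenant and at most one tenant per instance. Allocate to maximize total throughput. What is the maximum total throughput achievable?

Maximum total: 8305 ops/s

Optimal: Ember→Machine M5 (2112 ops/s), Harbor→Machine M6 (1919 ops/s), Brightly→Machine M7 (2187 ops/s), Talus→Machine M4 (2087 ops/s) — total 2112+1919+2187+2087 = 8305 ops/s.
Column-greedy (each instance in turn goes to its best remaining tenant) gives 6529 ops/s, worse by 1776.
Next-best assignment: Ember→Machine M5, Harbor→Machine M4, Brightly→Machine M7, Talus→Machine M6 = 8055 ops/s.
No other one-to-one assignment exceeds 8305 ops/s.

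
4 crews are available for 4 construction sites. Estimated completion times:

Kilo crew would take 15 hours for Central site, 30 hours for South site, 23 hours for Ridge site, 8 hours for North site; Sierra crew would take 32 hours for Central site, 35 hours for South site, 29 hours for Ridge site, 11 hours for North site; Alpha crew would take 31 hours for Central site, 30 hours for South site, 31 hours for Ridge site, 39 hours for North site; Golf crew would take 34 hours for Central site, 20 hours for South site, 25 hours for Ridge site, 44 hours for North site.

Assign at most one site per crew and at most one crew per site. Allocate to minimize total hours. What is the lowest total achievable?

This is a one-to-one assignment (minimum-cost bipartite matching).
Optimal: Kilo crew→Central site (15 hours), Sierra crew→North site (11 hours), Alpha crew→Ridge site (31 hours), Golf crew→South site (20 hours) — total 15+11+31+20 = 77 hours.
Row-greedy (each crew in turn takes its cheapest remaining site) gives 101 hours, worse by 24.

Minimum total: 77 hours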